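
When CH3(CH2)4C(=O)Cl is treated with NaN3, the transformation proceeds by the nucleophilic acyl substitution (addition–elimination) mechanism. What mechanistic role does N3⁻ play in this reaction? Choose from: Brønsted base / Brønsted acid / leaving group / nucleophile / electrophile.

nucleophile

Step 1: A lone pair on the N of N3⁻ attacks the electrophilic acyl carbon; the π(C=O) electrons move onto oxygen, giving a tetrahedral intermediate.
N3⁻ donates an electron pair to form a new σ-bond to carbon — it is the nucleophile.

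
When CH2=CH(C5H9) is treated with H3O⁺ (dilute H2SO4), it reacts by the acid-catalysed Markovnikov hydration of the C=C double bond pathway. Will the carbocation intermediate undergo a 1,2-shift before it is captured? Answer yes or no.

yes

The first-formed carbocation is secondary.
The adjacent cyclopentyl carbon already bears 2 other carbon substituents and has a hydrogen to migrate; after a 1,2-hydride shift from that carbon the positive charge sits on a tertiary centre.
Tertiary is more stable than secondary, so the shift occurs.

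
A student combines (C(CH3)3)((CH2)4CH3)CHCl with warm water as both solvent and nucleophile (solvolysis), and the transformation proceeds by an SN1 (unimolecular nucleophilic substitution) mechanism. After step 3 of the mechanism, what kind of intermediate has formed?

Step 1: The C–Cl bond breaks with both electrons going to the chloride; Cl⁻ leaves and a secondary carbocation remains.
Step 2: Carbocation rearrangement: a 1,2-methyl shift from the adjacent tert-butyl carbon converts the initially-formed secondary cation into the more stable tertiary cation.
Step 3: Nucleophilic capture: the oxygen of H2O bonds to the cationic carbon, producing an oxonium-ion intermediate.
After step 3 the species present is an oxonium ion.

oxonium ion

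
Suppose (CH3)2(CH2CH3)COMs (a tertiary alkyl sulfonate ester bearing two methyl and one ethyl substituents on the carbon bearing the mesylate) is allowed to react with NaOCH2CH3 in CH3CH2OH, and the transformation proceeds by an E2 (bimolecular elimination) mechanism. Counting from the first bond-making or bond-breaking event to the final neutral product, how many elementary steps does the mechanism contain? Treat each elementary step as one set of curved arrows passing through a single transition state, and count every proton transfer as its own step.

Step 1: The strong base CH3CH2O⁻ removes a β-hydrogen; in the same concerted event the electrons of the breaking C–H bond form the new π(C=C) bond and the C–O σ-bond breaks, expelling MsO⁻. Anti-periplanar geometry; one transition state.
Total: 1 elementary step.

1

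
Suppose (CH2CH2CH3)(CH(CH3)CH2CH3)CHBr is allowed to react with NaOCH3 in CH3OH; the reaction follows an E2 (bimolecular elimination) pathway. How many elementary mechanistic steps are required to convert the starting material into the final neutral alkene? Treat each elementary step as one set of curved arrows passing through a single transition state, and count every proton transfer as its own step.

1

Step 1: The strong base CH3O⁻ removes a β-hydrogen; in the same concerted event the electrons of the breaking C–H bond form the new π(C=C) bond and the C–Br σ-bond breaks, expelling Br⁻. Anti-periplanar geometry; one transition state.
Total: 1 elementary step.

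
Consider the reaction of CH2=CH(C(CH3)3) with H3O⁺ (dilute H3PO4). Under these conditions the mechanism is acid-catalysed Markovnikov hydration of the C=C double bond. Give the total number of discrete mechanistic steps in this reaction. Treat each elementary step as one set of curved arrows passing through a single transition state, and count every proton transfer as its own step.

4

Step 1: Electrophilic addition begins with the π(C=C) electrons forming a bond to the proton of H3O⁺. Following Markovnikov's rule, the resulting cation is secondary. H2O is released.
Step 2: A 1,2-methyl shift from the adjacent tert-butyl carbon moves the positive charge from the secondary centre to an adjacent carbon, generating a more stable tertiary carbocation.
Step 3: Water acts as the nucleophile: an oxygen lone pair bonds to the cationic carbon, giving an oxonium-ion intermediate.
Step 4: Deprotonation of the oxonium ion by a water molecule delivers the neutral alcohol and regenerates the acid catalyst.
Total: 4 elementary steps.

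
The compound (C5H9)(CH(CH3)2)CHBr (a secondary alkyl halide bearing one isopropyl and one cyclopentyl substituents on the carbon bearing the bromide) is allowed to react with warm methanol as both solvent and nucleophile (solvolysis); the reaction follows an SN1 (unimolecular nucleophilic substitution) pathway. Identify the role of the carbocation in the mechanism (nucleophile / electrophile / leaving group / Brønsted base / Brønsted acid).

electrophile

Step 3: Nucleophilic capture: the oxygen of CH3OH bonds to the cationic carbon, producing an oxonium-ion intermediate.
The carbocation accepts an electron pair into an empty or π* orbital — it is the electrophile.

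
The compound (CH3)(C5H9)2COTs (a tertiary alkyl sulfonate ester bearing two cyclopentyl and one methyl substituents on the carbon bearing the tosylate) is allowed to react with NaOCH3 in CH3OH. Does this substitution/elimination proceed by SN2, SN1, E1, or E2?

Conditions: a strong base with a tertiary substrate bearing a β-hydrogen.
These conditions are the textbook signature of the E2 pathway.
A strong (often hindered) base removes a β-H in concert with loss of the leaving group — bimolecular elimination.

E2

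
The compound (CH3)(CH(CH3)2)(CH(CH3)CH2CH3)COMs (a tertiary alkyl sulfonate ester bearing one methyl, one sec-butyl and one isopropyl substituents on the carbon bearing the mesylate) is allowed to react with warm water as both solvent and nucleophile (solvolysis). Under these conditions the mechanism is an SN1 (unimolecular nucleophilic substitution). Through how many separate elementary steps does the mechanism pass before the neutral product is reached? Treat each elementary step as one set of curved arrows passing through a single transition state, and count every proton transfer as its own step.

Step 1: Rate-determining heterolysis of the C–O bond gives MsO⁻ and a tertiary carbocation.
(No 1,2-shift: no single shift to an adjacent carbon would give a more stable cation.)
Step 2: H2O donates an oxygen lone pair into the empty p orbital of the cation, giving a protonated alcohol (an oxonium ion).
Step 3: A second solvent molecule removes the proton on oxygen, giving the neutral alcohol product.
Total: 3 elementary steps.

3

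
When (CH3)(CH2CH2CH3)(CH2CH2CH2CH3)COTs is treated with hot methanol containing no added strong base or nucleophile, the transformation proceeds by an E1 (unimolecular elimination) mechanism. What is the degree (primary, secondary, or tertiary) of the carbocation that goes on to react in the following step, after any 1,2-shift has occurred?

tertiary

Step 1: Ionisation: the C–O σ-bond cleaves heterolytically; both bonding electrons depart with TsO⁻, leaving a tertiary carbocation at the α-carbon.
No single 1,2-shift to an adjacent carbon would give a more-substituted cation, so no rearrangement occurs.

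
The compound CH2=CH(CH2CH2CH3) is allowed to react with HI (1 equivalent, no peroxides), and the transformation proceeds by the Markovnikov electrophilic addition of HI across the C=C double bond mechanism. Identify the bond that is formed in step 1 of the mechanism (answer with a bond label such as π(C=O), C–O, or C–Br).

Step 1: The π electrons of the C=C bond attack a proton of HI; Markovnikov addition places the new C–H on the less-substituted alkene carbon, so the positive charge ends up on the more-substituted carbon — a secondary carbocation. The H–I bond breaks heterolytically, releasing I⁻.
The bond formed in this step is the C–H bond.

C–H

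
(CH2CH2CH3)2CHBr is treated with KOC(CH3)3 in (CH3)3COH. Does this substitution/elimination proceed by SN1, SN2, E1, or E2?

Conditions: a strong/bulky base with a secondary substrate bearing a β-hydrogen.
These conditions are the textbook signature of the E2 pathway.
A strong (often hindered) base removes a β-H in concert with loss of the leaving group — bimolecular elimination.

E2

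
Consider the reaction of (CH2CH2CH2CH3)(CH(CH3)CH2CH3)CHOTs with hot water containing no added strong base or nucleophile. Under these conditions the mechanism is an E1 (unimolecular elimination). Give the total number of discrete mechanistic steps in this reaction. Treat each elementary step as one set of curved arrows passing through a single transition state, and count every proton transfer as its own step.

3

Step 1: The C–O bond breaks with both electrons going to the tosylate; TsO⁻ leaves and a secondary carbocation remains.
Step 2: Carbocation rearrangement: a 1,2-hydride shift from the adjacent sec-butyl carbon converts the initially-formed secondary cation into the more stable tertiary cation.
Step 3: A weak base (a water molecule from the solvent) removes a proton from a carbon adjacent to the cationic centre; the electrons of that C–H bond become the new π(C=C) bond, giving the alkene.
Total: 3 elementary steps.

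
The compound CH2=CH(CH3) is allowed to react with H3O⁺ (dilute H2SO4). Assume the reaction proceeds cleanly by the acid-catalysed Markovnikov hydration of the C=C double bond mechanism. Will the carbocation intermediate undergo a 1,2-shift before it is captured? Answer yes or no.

no

The first-formed carbocation is secondary.
No single 1,2-shift to an adjacent carbon would produce a more-substituted cation than the one already present, so no rearrangement occurs.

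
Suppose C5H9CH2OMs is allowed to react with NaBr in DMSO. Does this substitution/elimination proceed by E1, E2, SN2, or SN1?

SN2

Conditions: a primary substrate with a strong nucleophile in the polar aprotic solvent DMSO.
These conditions are the textbook signature of the SN2 pathway.
An unhindered substrate with a strong nucleophile in a polar aprotic solvent favours one-step backside displacement.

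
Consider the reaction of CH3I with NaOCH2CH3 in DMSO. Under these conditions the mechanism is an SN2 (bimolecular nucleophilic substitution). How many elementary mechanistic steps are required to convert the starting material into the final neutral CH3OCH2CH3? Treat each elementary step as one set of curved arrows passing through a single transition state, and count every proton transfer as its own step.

Step 1: Backside attack by CH3CH2O⁻ on the carbon bearing the iodide: the new C–O bond forms as the C–I bond breaks, with Walden inversion at carbon.
Total: 1 elementary step.

1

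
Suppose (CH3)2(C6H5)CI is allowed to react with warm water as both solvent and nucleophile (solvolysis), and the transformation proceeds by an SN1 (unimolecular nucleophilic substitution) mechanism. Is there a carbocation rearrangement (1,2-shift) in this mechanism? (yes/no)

The first-formed carbocation is tertiary.
No single 1,2-shift to an adjacent carbon would produce a more-substituted cation than the one already present, so no rearrangement occurs.

no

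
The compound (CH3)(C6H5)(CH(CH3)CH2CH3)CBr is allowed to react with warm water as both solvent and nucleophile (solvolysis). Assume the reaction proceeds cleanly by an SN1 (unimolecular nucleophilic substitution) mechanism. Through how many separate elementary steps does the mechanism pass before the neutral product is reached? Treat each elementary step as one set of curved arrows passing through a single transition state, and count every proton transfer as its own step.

Step 1: Unassisted departure of Br⁻ (taking the C–Br bonding pair) generates a tertiary carbocation.
(No 1,2-shift: no single shift to an adjacent carbon would give a more stable cation.)
Step 2: Nucleophilic capture: the oxygen of H2O bonds to the cationic carbon, producing an oxonium-ion intermediate.
Step 3: A second solvent molecule removes the proton on oxygen, giving the neutral alcohol product.
Total: 3 elementary steps.

3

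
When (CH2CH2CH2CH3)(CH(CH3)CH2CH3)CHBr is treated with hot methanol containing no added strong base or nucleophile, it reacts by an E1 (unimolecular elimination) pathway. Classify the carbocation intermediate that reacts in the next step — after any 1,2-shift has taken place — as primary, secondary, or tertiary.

Step 1: Rate-determining heterolysis of the C–Br bond gives Br⁻ and a secondary carbocation.
Step 2: A hydride (H with its bonding pair) migrates from the adjacent sec-butyl carbon to the cationic centre — a 1,2-hydride shift — upgrading the secondary cation to a tertiary one.
The cation rearranges from secondary to tertiary via a 1,2-hydride shift from the adjacent sec-butyl carbon; the tertiary cation is what reacts next.

tertiary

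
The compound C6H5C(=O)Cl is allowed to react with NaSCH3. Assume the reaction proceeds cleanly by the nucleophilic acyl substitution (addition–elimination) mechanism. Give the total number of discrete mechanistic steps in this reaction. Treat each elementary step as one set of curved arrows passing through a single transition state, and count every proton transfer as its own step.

2

Step 1: CH3S⁻ adds to the carbonyl carbon; the C=O π electrons shift onto oxygen and a tetrahedral alkoxide intermediate forms.
Step 2: Elimination step: re-formation of the carbonyl π bond drives out Cl⁻, giving the new acyl compound.
Total: 2 elementary steps.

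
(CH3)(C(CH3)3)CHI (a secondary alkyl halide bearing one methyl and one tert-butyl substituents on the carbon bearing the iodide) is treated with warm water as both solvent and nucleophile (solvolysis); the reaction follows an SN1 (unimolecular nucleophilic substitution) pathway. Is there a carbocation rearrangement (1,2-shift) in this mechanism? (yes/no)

yes

The first-formed carbocation is secondary.
The adjacent tert-butyl carbon has no hydrogen but bears methyl groups; migration of one methyl with its bonding pair (a 1,2-methyl shift) places the charge on a tertiary centre.
Tertiary is more stable than secondary, so the shift occurs.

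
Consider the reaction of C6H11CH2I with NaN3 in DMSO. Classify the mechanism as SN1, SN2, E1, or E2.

Conditions: a primary substrate with a strong nucleophile in the polar aprotic solvent DMSO.
These conditions are the textbook signature of the SN2 pathway.
An unhindered substrate with a strong nucleophile in a polar aprotic solvent favours one-step backside displacement.

SN2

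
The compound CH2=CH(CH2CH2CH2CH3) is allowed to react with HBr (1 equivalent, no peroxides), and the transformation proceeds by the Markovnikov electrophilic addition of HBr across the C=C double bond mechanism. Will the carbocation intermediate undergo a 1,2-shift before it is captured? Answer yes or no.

no

The first-formed carbocation is secondary.
No single 1,2-shift to an adjacent carbon would produce a more-substituted cation than the one already present, so no rearrangement occurs.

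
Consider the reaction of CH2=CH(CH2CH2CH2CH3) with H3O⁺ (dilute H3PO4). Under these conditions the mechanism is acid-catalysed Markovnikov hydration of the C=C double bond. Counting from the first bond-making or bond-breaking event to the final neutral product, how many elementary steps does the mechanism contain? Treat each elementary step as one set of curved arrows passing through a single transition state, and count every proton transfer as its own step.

Step 1: Protonation of the alkene by H3O⁺: the π bond acts as the nucleophile and picks up H⁺, giving the more stable (Markovnikov) secondary carbocation. H2O is released.
(No 1,2-shift: no single shift to an adjacent carbon would give a more stable cation.)
Step 2: A lone pair on the oxygen of H2O attacks the carbocation, forming a C–O bond and an oxonium ion (a protonated alcohol).
Step 3: H2O removes a proton from the oxonium oxygen, regenerating H3O⁺ and giving the neutral alcohol.
Total: 3 elementary steps.

3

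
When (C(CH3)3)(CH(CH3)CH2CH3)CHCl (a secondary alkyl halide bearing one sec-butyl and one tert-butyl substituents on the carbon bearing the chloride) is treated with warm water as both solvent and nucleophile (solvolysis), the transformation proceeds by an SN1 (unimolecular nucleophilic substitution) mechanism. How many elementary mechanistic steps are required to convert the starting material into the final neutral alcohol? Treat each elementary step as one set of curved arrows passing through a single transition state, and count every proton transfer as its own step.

Step 1: The C–Cl bond breaks with both electrons going to the chloride; Cl⁻ leaves and a secondary carbocation remains.
Step 2: A hydride (H with its bonding pair) migrates from the adjacent sec-butyl carbon to the cationic centre — a 1,2-hydride shift — upgrading the secondary cation to a tertiary one.
Step 3: H2O donates an oxygen lone pair into the empty p orbital of the cation, giving a protonated alcohol (an oxonium ion).
Step 4: Deprotonation of the oxonium oxygen by solvent water yields the neutral alcohol.
Total: 4 elementary steps.

4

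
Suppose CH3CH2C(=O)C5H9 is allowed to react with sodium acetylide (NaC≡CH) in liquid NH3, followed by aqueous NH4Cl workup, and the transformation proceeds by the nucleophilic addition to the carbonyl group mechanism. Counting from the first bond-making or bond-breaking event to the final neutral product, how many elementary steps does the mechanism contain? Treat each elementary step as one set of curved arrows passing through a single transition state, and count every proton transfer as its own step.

Step 1: Nucleophilic addition: HC≡C⁻ adds to the carbonyl carbon, pushing the π(C=O) electron pair onto oxygen and giving a tetrahedral alkoxide.
Step 2: On aqueous NH4Cl workup the alkoxide oxygen is protonated, giving a propargyl alcohol.
Total: 2 elementary steps.

2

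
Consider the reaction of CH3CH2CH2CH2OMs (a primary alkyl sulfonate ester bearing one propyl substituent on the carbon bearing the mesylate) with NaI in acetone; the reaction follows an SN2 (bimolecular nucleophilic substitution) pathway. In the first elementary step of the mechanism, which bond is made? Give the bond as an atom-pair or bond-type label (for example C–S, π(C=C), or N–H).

Step 1: The iodide nucleophile donates a lone pair from I to the α-carbon in a backside attack; simultaneously the C–O σ-bond breaks and both of its electrons leave with MsO⁻. One concerted step with inversion of configuration.
The bond formed in this step is the C–I bond.

C–I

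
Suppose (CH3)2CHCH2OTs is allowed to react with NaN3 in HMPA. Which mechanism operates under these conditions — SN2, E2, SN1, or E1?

Conditions: a primary substrate with a strong nucleophile in the polar aprotic solvent HMPA.
These conditions are the textbook signature of the SN2 pathway.
An unhindered substrate with a strong nucleophile in a polar aprotic solvent favours one-step backside displacement.

SN2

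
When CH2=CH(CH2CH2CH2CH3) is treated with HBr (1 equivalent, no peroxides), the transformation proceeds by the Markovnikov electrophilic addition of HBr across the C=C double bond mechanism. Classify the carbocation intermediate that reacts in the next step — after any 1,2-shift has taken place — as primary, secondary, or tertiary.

secondary

Step 1: Electrophilic addition begins with the π(C=C) electrons forming a bond to the proton of HBr. Following Markovnikov's rule, the resulting cation is secondary. The H–Br bond breaks heterolytically, releasing Br⁻.
No single 1,2-shift to an adjacent carbon would give a more-substituted cation, so no rearrangement occurs.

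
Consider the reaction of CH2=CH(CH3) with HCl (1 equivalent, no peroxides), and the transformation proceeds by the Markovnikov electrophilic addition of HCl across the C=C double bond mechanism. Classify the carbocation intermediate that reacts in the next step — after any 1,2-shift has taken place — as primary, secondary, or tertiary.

Step 1: Electrophilic addition begins with the π(C=C) electrons forming a bond to the proton of HCl. Following Markovnikov's rule, the resulting cation is secondary. The H–Cl bond breaks heterolytically, releasing Cl⁻.
No single 1,2-shift to an adjacent carbon would give a more-substituted cation, so no rearrangement occurs.

secondary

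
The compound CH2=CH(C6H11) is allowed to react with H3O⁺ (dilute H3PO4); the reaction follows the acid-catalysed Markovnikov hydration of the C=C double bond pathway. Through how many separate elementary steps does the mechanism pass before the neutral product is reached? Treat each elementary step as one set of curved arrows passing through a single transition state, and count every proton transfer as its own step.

4

Step 1: Protonation of the alkene by H3O⁺: the π bond acts as the nucleophile and picks up H⁺, giving the more stable (Markovnikov) secondary carbocation. H2O is released.
Step 2: A 1,2-hydride shift from the adjacent cyclohexyl carbon moves the positive charge from the secondary centre to an adjacent carbon, generating a more stable tertiary carbocation.
Step 3: Water acts as the nucleophile: an oxygen lone pair bonds to the cationic carbon, giving an oxonium-ion intermediate.
Step 4: Proton transfer from the O–H of the oxonium ion to H2O completes the catalytic cycle and yields the alcohol.
Total: 4 elementary steps.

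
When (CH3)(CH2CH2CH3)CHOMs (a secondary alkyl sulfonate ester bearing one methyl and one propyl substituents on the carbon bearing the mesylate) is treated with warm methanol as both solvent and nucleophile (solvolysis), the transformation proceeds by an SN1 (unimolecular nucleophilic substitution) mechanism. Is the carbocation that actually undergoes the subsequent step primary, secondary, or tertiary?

Step 1: Rate-determining heterolysis of the C–O bond gives MsO⁻ and a secondary carbocation.
No single 1,2-shift to an adjacent carbon would give a more-substituted cation, so no rearrangement occurs.

secondary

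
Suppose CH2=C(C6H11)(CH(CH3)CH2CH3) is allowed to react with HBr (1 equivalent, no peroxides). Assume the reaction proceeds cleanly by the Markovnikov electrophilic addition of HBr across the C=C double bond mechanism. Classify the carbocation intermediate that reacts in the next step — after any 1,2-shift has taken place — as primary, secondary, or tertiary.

tertiary

Step 1: Protonation of the alkene by HBr: the π bond acts as the nucleophile and picks up H⁺, giving the more stable (Markovnikov) tertiary carbocation. The H–Br bond breaks heterolytically, releasing Br⁻.
No single 1,2-shift to an adjacent carbon would give a more-substituted cation, so no rearrangement occurs.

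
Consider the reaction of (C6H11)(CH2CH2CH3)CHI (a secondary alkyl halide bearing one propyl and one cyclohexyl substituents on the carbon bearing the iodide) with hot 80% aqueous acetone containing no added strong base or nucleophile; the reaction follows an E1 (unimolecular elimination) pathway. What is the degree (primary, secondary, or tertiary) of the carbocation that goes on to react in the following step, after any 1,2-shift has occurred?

Step 1: The C–I bond breaks with both electrons going to the iodide; I⁻ leaves and a secondary carbocation remains.
Step 2: A hydride (H with its bonding pair) migrates from the adjacent cyclohexyl carbon to the cationic centre — a 1,2-hydride shift — upgrading the secondary cation to a tertiary one.
The cation rearranges from secondary to tertiary via a 1,2-hydride shift from the adjacent cyclohexyl carbon; the tertiary cation is what reacts next.

tertiary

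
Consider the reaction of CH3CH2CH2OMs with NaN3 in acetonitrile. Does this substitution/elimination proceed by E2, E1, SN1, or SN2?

Conditions: a primary substrate with a strong nucleophile in the polar aprotic solvent acetonitrile.
These conditions are the textbook signature of the SN2 pathway.
An unhindered substrate with a strong nucleophile in a polar aprotic solvent favours one-step backside displacement.

SN2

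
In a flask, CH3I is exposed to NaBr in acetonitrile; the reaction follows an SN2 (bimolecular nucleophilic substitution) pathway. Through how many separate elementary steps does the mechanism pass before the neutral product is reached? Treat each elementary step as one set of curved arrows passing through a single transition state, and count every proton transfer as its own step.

1

Step 1: The bromide nucleophile donates a lone pair from Br to the α-carbon in a backside attack; simultaneously the C–I σ-bond breaks and both of its electrons leave with I⁻. One concerted step with inversion of configuration.
Total: 1 elementary step.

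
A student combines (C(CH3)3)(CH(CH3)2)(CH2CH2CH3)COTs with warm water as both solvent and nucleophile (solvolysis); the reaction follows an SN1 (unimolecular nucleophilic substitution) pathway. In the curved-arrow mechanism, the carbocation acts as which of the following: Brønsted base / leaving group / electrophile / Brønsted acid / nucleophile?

Step 2: H2O donates an oxygen lone pair into the empty p orbital of the cation, giving a protonated alcohol (an oxonium ion).
The carbocation accepts an electron pair into an empty or π* orbital — it is the electrophile.

electrophile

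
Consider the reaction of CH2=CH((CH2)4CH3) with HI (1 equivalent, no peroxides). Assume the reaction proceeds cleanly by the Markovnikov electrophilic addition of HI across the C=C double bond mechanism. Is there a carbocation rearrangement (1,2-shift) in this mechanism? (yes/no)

The first-formed carbocation is secondary.
No single 1,2-shift to an adjacent carbon would produce a more-substituted cation than the one already present, so no rearrangement occurs.

no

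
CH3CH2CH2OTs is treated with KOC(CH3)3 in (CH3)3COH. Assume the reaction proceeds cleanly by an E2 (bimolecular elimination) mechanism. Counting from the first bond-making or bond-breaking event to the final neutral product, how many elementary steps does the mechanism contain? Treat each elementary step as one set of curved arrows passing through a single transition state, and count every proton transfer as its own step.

Step 1: In one step, (CH3)3CO⁻ pulls off a β-proton, the C–O bond cleaves, and a C=C double bond forms between the α- and β-carbons (E2, anti elimination).
Total: 1 elementary step.

1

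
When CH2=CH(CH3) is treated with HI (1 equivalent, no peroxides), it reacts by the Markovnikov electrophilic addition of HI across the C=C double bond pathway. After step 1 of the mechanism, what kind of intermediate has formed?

Step 1: Electrophilic addition begins with the π(C=C) electrons forming a bond to the proton of HI. Following Markovnikov's rule, the resulting cation is secondary. The H–I bond breaks heterolytically, releasing I⁻.
After step 1 the species present is a secondary carbocation.

secondary carbocation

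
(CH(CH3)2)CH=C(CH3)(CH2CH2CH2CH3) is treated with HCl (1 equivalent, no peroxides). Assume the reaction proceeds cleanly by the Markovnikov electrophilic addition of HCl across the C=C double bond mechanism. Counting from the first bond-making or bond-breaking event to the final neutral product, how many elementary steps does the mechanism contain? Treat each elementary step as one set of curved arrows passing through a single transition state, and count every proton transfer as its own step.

Step 1: The π electrons of the C=C bond attack a proton of HCl; Markovnikov addition places the new C–H on the less-substituted alkene carbon, so the positive charge ends up on the more-substituted carbon — a tertiary carbocation. The H–Cl bond breaks heterolytically, releasing Cl⁻.
(No 1,2-shift: no single shift to an adjacent carbon would give a more stable cation.)
Step 2: Cl⁻ captures the cation: a lone pair on Cl⁻ fills the empty p orbital, producing the alkyl halide product.
Total: 2 elementary steps.

2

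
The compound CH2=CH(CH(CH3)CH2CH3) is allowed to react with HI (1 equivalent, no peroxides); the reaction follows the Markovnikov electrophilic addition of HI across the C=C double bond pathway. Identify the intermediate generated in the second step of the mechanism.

Step 1: The π electrons of the C=C bond attack a proton of HI; Markovnikov addition places the new C–H on the less-substituted alkene carbon, so the positive charge ends up on the more-substituted carbon — a secondary carbocation. The H–I bond breaks heterolytically, releasing I⁻.
Step 2: A hydride (H with its bonding pair) migrates from the adjacent sec-butyl carbon to the cationic centre — a 1,2-hydride shift — upgrading the secondary cation to a tertiary one.
After step 2 the species present is a tertiary carbocation.

tertiary carbocation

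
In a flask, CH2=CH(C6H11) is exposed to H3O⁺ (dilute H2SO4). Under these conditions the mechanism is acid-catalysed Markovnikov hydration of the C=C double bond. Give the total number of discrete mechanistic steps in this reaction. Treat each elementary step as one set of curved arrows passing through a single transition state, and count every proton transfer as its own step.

Step 1: The π electrons of the C=C bond attack a proton of H3O⁺; Markovnikov addition places the new C–H on the less-substituted alkene carbon, so the positive charge ends up on the more-substituted carbon — a secondary carbocation. H2O is released.
Step 2: A 1,2-hydride shift from the adjacent cyclohexyl carbon moves the positive charge from the secondary centre to an adjacent carbon, generating a more stable tertiary carbocation.
Step 3: Nucleophilic capture of the cation by H2O produces the protonated alcohol (an oxonium ion).
Step 4: Deprotonation of the oxonium ion by a water molecule delivers the neutral alcohol and regenerates the acid catalyst.
Total: 4 elementary steps.

4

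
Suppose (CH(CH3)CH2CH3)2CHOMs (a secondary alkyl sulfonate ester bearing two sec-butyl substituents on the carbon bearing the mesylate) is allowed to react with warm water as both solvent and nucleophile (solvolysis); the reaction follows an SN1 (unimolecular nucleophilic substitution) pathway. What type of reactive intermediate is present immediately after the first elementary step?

Step 1: Unassisted departure of MsO⁻ (taking the C–O bonding pair) generates a secondary carbocation.
After step 1 the species present is a secondary carbocation.

secondary carbocation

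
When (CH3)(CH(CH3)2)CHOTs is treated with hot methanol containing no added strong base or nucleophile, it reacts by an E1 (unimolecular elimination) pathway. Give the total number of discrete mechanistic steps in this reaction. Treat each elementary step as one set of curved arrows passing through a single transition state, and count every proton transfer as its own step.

Step 1: Ionisation: the C–O σ-bond cleaves heterolytically; both bonding electrons depart with TsO⁻, leaving a secondary carbocation at the α-carbon.
Step 2: Carbocation rearrangement: a 1,2-hydride shift from the adjacent isopropyl carbon converts the initially-formed secondary cation into the more stable tertiary cation.
Step 3: Loss of a β-proton to a methanol molecule of the solvent: the C–H bonding pair collapses toward the cationic carbon to form the C=C π bond, yielding the alkene.
Total: 3 elementary steps.

3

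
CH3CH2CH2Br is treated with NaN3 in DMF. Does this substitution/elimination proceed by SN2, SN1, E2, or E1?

Conditions: a primary substrate with a strong nucleophile in the polar aprotic solvent DMF.
These conditions are the textbook signature of the SN2 pathway.
An unhindered substrate with a strong nucleophile in a polar aprotic solvent favours one-step backside displacement.

SN2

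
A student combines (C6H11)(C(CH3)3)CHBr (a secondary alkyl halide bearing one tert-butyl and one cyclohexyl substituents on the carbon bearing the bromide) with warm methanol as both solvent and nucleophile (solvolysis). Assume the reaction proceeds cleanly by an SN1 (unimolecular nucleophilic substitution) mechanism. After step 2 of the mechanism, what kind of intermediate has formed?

tertiary carbocation

Step 1: Ionisation: the C–Br σ-bond cleaves heterolytically; both bonding electrons depart with Br⁻, leaving a secondary carbocation at the α-carbon.
Step 2: A hydride (H with its bonding pair) migrates from the adjacent cyclohexyl carbon to the cationic centre — a 1,2-hydride shift — upgrading the secondary cation to a tertiary one.
After step 2 the species present is a tertiary carbocation.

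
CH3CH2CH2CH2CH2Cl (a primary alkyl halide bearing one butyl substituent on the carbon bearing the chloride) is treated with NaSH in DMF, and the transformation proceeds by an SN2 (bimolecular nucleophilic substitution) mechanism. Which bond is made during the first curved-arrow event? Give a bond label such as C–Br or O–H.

Step 1: Backside attack by HS⁻ on the carbon bearing the chloride: the new C–S bond forms as the C–Cl bond breaks, with Walden inversion at carbon.
The bond formed in this step is the C–S bond.

C–S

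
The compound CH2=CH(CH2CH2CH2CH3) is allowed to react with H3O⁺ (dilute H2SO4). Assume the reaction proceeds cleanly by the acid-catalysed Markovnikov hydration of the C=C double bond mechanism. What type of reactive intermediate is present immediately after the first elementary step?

Step 1: Electrophilic addition begins with the π(C=C) electrons forming a bond to the proton of H3O⁺. Following Markovnikov's rule, the resulting cation is secondary. H2O is released.
After step 1 the species present is a secondary carbocation.

secondary carbocation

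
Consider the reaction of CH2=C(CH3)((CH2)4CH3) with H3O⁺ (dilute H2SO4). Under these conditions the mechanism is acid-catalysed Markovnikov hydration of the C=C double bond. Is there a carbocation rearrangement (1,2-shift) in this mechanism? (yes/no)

no

The first-formed carbocation is tertiary.
No single 1,2-shift to an adjacent carbon would produce a more-substituted cation than the one already present, so no rearrangement occurs.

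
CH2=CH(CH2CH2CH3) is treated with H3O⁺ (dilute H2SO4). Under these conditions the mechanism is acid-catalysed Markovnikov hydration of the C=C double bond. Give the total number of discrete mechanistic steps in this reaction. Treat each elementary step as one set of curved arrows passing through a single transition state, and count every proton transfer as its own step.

3

Step 1: Electrophilic addition begins with the π(C=C) electrons forming a bond to the proton of H3O⁺. Following Markovnikov's rule, the resulting cation is secondary. H2O is released.
(No 1,2-shift: no single shift to an adjacent carbon would give a more stable cation.)
Step 2: Nucleophilic capture of the cation by H2O produces the protonated alcohol (an oxonium ion).
Step 3: H2O removes a proton from the oxonium oxygen, regenerating H3O⁺ and giving the neutral alcohol.
Total: 3 elementary steps.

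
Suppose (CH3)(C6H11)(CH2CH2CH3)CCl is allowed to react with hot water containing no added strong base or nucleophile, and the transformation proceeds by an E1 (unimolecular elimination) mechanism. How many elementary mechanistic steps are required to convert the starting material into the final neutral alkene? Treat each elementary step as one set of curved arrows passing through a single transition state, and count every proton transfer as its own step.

2

Step 1: Rate-determining heterolysis of the C–Cl bond gives Cl⁻ and a tertiary carbocation.
(No 1,2-shift: no single shift to an adjacent carbon would give a more stable cation.)
Step 2: A weak base (a water molecule from the solvent) removes a proton from a carbon adjacent to the cationic centre; the electrons of that C–H bond become the new π(C=C) bond, giving the alkene.
Total: 2 elementary steps.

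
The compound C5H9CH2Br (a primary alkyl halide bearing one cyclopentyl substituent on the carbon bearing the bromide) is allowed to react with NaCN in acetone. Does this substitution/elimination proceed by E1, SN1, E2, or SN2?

Conditions: a primary substrate with a strong nucleophile in the polar aprotic solvent acetone.
These conditions are the textbook signature of the SN2 pathway.
An unhindered substrate with a strong nucleophile in a polar aprotic solvent favours one-step backside displacement.

SN2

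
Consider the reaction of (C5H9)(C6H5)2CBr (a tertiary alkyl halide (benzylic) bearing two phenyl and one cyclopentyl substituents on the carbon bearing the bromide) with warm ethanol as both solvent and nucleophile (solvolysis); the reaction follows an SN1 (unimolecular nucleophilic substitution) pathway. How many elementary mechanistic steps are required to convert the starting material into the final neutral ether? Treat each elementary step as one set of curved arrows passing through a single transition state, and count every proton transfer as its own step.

3

Step 1: Rate-determining heterolysis of the C–Br bond gives Br⁻ and a tertiary carbocation.
(No 1,2-shift: no single shift to an adjacent carbon would give a more stable cation.)
Step 2: A lone pair on the oxygen of CH3CH2OH attacks the carbocation, forming a new C–O σ-bond and an oxonium ion.
Step 3: A second solvent molecule removes the proton on oxygen, giving the neutral ether product.
Total: 3 elementary steps.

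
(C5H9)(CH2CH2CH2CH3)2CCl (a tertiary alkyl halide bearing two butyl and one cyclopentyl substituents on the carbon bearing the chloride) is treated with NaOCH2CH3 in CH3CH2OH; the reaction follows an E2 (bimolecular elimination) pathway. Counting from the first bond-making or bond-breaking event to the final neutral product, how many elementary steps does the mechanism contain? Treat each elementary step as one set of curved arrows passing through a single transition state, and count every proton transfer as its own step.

Step 1: In one step, CH3CH2O⁻ pulls off a β-proton, the C–Cl bond cleaves, and a C=C double bond forms between the α- and β-carbons (E2, anti elimination).
Total: 1 elementary step.

1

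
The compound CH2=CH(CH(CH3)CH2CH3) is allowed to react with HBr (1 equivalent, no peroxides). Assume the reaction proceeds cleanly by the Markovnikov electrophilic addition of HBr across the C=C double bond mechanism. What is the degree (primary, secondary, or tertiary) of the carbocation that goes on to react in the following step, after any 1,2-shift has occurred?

Step 1: Protonation of the alkene by HBr: the π bond acts as the nucleophile and picks up H⁺, giving the more stable (Markovnikov) secondary carbocation. The H–Br bond breaks heterolytically, releasing Br⁻.
Step 2: Carbocation rearrangement: a 1,2-hydride shift from the adjacent sec-butyl carbon converts the initially-formed secondary cation into the more stable tertiary cation.
The cation rearranges from secondary to tertiary via a 1,2-hydride shift from the adjacent sec-butyl carbon; the tertiary cation is what reacts next.

tertiary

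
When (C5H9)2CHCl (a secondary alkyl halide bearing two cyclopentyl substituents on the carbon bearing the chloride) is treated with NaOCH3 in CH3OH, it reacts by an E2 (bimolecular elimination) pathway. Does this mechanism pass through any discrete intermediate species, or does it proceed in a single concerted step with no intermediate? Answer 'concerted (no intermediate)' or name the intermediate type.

concerted (no intermediate)

The strong base CH3O⁻ removes a β-hydrogen; in the same concerted event the electrons of the breaking C–H bond form the new π(C=C) bond and the C–Cl σ-bond breaks, expelling Cl⁻. Anti-periplanar geometry; one transition state.
All bond changes occur in one transition state; no discrete intermediate is formed.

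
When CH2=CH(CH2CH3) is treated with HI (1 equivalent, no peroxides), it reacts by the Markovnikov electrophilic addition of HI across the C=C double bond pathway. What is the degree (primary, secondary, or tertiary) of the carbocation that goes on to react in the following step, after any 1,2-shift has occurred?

secondary

Step 1: Protonation of the alkene by HI: the π bond acts as the nucleophile and picks up H⁺, giving the more stable (Markovnikov) secondary carbocation. The H–I bond breaks heterolytically, releasing I⁻.
No single 1,2-shift to an adjacent carbon would give a more-substituted cation, so no rearrangement occurs.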